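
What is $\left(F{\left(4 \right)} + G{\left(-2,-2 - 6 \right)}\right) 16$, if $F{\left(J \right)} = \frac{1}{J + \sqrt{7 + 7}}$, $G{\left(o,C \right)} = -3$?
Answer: $-16 - 8 \sqrt{14} \approx -45.933$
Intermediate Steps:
$F{\left(J \right)} = \frac{1}{J + \sqrt{14}}$
$\left(F{\left(4 \right)} + G{\left(-2,-2 - 6 \right)}\right) 16 = \left(\frac{1}{4 + \sqrt{14}} - 3\right) 16 = \left(-3 + \frac{1}{4 + \sqrt{14}}\right) 16 = -48 + \frac{16}{4 + \sqrt{14}}$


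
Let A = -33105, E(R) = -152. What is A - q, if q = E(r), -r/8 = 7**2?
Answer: -32953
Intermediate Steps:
r = -392 (r = -8*7**2 = -8*49 = -392)
q = -152
A - q = -33105 - 1*(-152) = -33105 + 152 = -32953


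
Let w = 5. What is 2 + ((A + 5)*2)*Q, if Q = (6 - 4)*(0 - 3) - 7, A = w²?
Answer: -778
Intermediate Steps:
A = 25 (A = 5² = 25)
Q = -13 (Q = 2*(-3) - 7 = -6 - 7 = -13)
2 + ((A + 5)*2)*Q = 2 + ((25 + 5)*2)*(-13) = 2 + (30*2)*(-13) = 2 + 60*(-13) = 2 - 780 = -778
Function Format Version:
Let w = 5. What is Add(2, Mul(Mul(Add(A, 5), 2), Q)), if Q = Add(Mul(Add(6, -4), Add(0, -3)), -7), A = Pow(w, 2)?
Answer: -778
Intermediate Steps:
A = 25 (A = Pow(5, 2) = 25)
Q = -13 (Q = Add(Mul(2, -3), -7) = Add(-6, -7) = -13)
Add(2, Mul(Mul(Add(A, 5), 2), Q)) = Add(2, Mul(Mul(Add(25, 5), 2), -13)) = Add(2, Mul(Mul(30, 2), -13)) = Add(2, Mul(60, -13)) = Add(2, -780) = -778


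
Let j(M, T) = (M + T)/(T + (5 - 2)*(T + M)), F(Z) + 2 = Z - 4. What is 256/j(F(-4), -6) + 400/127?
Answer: 110128/127 ≈ 867.15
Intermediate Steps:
F(Z) = -6 + Z (F(Z) = -2 + (Z - 4) = -2 + (-4 + Z) = -6 + Z)
j(M, T) = (M + T)/(3*M + 4*T) (j(M, T) = (M + T)/(T + 3*(M + T)) = (M + T)/(T + (3*M + 3*T)) = (M + T)/(3*M + 4*T))
256/j(F(-4), -6) + 400/127 = 256/((((-6 - 4) - 6)/(3*(-6 - 4) + 4*(-6)))) + 400/127 = 256/(((-10 - 6)/(3*(-10) - 24))) + 400*(1/127) = 256/((-16/(-30 - 24))) + 400/127 = 256/((-16/(-54))) + 400/127 = 256/((-1/54*(-16))) + 400/127 = 256/(8/27) + 400/127 = 256*(27/8) + 400/127 = 864 + 400/127 = 110128/127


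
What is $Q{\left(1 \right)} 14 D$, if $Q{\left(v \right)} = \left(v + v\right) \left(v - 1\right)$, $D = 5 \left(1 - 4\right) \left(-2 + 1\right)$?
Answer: $0$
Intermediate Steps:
$D = 15$ ($D = 5 \left(\left(-3\right) \left(-1\right)\right) = 5 \cdot 3 = 15$)
$Q{\left(v \right)} = 2 v \left(-1 + v\right)$
$Q{\left(1 \right)} 14 D = 2 \cdot 1 \left(-1 + 1\right) 14 \cdot 15 = 2 \cdot 1 \cdot 0 \cdot 14 \cdot 15 = 0 \cdot 14 \cdot 15 = 0 \cdot 15 = 0$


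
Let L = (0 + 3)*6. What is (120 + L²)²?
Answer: 197136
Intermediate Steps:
L = 18 (L = 3*6 = 18)
(120 + L²)² = (120 + 18²)² = (120 + 324)² = 444² = 197136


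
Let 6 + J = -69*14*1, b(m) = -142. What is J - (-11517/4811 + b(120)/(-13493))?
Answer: -62942492237/64914823 ≈ -969.62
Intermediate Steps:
J = -972 (J = -6 - 69*14*1 = -6 - 966*1 = -6 - 966 = -972)
J - (-11517/4811 + b(120)/(-13493)) = -972 - (-11517/4811 - 142/(-13493)) = -972 - (-11517*1/4811 - 142*(-1/13493)) = -972 - (-11517/4811 + 142/13493) = -972 - 1*(-154715719/64914823) = -972 + 154715719/64914823 = -62942492237/64914823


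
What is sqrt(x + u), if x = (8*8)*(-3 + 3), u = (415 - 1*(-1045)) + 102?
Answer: sqrt(1562) ≈ 39.522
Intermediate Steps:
u = 1562 (u = (415 + 1045) + 102 = 1460 + 102 = 1562)
x = 0 (x = 64*0 = 0)
sqrt(x + u) = sqrt(0 + 1562) = sqrt(1562)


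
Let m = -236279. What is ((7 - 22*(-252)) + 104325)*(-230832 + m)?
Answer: -51324288236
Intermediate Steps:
((7 - 22*(-252)) + 104325)*(-230832 + m) = ((7 - 22*(-252)) + 104325)*(-230832 - 236279) = ((7 + 5544) + 104325)*(-467111) = (5551 + 104325)*(-467111) = 109876*(-467111) = -51324288236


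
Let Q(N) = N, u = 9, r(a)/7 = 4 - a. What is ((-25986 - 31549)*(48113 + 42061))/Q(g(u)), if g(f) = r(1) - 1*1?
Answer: -518816109/2 ≈ -2.5941e+8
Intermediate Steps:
r(a) = 28 - 7*a (r(a) = 7*(4 - a) = 28 - 7*a)
g(f) = 20 (g(f) = (28 - 7*1) - 1*1 = (28 - 7) - 1 = 21 - 1 = 20)
((-25986 - 31549)*(48113 + 42061))/Q(g(u)) = ((-25986 - 31549)*(48113 + 42061))/20 = -57535*90174*(1/20) = -5188161090*1/20 = -518816109/2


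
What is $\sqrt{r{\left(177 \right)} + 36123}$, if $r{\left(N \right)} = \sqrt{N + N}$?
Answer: $\sqrt{36123 + \sqrt{354}} \approx 190.11$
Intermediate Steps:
$r{\left(N \right)} = \sqrt{2} \sqrt{N}$ ($r{\left(N \right)} = \sqrt{2 N} = \sqrt{2} \sqrt{N}$)
$\sqrt{r{\left(177 \right)} + 36123} = \sqrt{\sqrt{2} \sqrt{177} + 36123} = \sqrt{\sqrt{354} + 36123} = \sqrt{36123 + \sqrt{354}}$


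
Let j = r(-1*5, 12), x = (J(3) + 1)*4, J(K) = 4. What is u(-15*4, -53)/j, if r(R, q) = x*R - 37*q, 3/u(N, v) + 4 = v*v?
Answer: -1/508640 ≈ -1.9660e-6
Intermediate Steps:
x = 20 (x = (4 + 1)*4 = 5*4 = 20)
u(N, v) = 3/(-4 + v**2) (u(N, v) = 3/(-4 + v*v) = 3/(-4 + v**2))
r(R, q) = -37*q + 20*R (r(R, q) = 20*R - 37*q = -37*q + 20*R)
j = -544 (j = -37*12 + 20*(-1*5) = -444 + 20*(-5) = -444 - 100 = -544)
u(-15*4, -53)/j = (3/(-4 + (-53)**2))/(-544) = (3/(-4 + 2809))*(-1/544) = (3/2805)*(-1/544) = (3*(1/2805))*(-1/544) = (1/935)*(-1/544) = -1/508640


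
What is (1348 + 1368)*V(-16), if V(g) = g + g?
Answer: -86912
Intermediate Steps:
V(g) = 2*g
(1348 + 1368)*V(-16) = (1348 + 1368)*(2*(-16)) = 2716*(-32) = -86912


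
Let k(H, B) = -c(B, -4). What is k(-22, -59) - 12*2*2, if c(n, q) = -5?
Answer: -43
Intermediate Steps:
k(H, B) = 5 (k(H, B) = -1*(-5) = 5)
k(-22, -59) - 12*2*2 = 5 - 12*2*2 = 5 - 24*2 = 5 - 48 = -43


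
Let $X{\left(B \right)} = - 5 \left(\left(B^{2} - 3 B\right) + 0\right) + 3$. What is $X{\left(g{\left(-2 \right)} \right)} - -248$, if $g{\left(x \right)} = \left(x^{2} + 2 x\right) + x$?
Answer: $201$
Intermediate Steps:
$g{\left(x \right)} = x^{2} + 3 x$
$X{\left(B \right)} = 3 - 5 B^{2} + 15 B$ ($X{\left(B \right)} = - 5 \left(B^{2} - 3 B\right) + 3 = \left(- 5 B^{2} + 15 B\right) + 3 = 3 - 5 B^{2} + 15 B$)
$X{\left(g{\left(-2 \right)} \right)} - -248 = \left(3 - 5 \left(- 2 \left(3 - 2\right)\right)^{2} + 15 \left(- 2 \left(3 - 2\right)\right)\right) - -248 = \left(3 - 5 \left(\left(-2\right) 1\right)^{2} + 15 \left(\left(-2\right) 1\right)\right) + 248 = \left(3 - 5 \left(-2\right)^{2} + 15 \left(-2\right)\right) + 248 = \left(3 - 20 - 30\right) + 248 = -47 + 248 = 201$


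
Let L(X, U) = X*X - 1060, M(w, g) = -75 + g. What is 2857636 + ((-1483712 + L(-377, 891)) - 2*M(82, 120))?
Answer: 1514903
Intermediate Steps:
L(X, U) = -1060 + X² (L(X, U) = X² - 1060 = -1060 + X²)
2857636 + ((-1483712 + L(-377, 891)) - 2*M(82, 120)) = 2857636 + ((-1483712 + (-1060 + (-377)²)) - 2*(-75 + 120)) = 2857636 + ((-1483712 + (-1060 + 142129)) - 2*45) = 2857636 + ((-1483712 + 141069) - 90) = 2857636 + (-1342643 - 90) = 2857636 - 1342733 = 1514903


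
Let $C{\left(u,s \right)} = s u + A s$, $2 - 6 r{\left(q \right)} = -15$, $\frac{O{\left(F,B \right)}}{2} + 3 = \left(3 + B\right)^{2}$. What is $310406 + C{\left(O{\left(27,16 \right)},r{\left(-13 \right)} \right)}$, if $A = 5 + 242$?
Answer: $\frac{626269}{2} \approx 3.1313 \cdot 10^{5}$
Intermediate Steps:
$O{\left(F,B \right)} = -6 + 2 \left(3 + B\right)^{2}$
$A = 247$
$r{\left(q \right)} = \frac{17}{6}$ ($r{\left(q \right)} = \frac{1}{3} - - \frac{5}{2} = \frac{1}{3} + \frac{5}{2} = \frac{17}{6}$)
$C{\left(u,s \right)} = 247 s + s u$ ($C{\left(u,s \right)} = s u + 247 s = 247 s + s u$)
$310406 + C{\left(O{\left(27,16 \right)},r{\left(-13 \right)} \right)} = 310406 + \frac{17 \left(247 - \left(6 - 2 \left(3 + 16\right)^{2}\right)\right)}{6} = 310406 + \frac{17 \left(247 - \left(6 - 2 \cdot 19^{2}\right)\right)}{6} = 310406 + \frac{17 \left(247 + \left(-6 + 2 \cdot 361\right)\right)}{6} = 310406 + \frac{17 \left(247 + \left(-6 + 722\right)\right)}{6} = 310406 + \frac{17 \left(247 + 716\right)}{6} = 310406 + \frac{17}{6} \cdot 963 = 310406 + \frac{5457}{2} = \frac{626269}{2}$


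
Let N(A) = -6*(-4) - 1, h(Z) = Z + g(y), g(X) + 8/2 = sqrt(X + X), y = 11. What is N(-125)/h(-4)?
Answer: -92/21 - 23*sqrt(22)/42 ≈ -6.9495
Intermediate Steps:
g(X) = -4 + sqrt(2)*sqrt(X) (g(X) = -4 + sqrt(X + X) = -4 + sqrt(2*X) = -4 + sqrt(2)*sqrt(X))
h(Z) = -4 + Z + sqrt(22) (h(Z) = Z + (-4 + sqrt(2)*sqrt(11)) = Z + (-4 + sqrt(22)) = -4 + Z + sqrt(22))
N(A) = 23 (N(A) = 24 - 1 = 23)
N(-125)/h(-4) = 23/(-4 - 4 + sqrt(22)) = 23/(-8 + sqrt(22))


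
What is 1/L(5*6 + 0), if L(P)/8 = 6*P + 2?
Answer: 1/1456 ≈ 0.00068681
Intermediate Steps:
L(P) = 16 + 48*P (L(P) = 8*(6*P + 2) = 8*(2 + 6*P) = 16 + 48*P)
1/L(5*6 + 0) = 1/(16 + 48*(5*6 + 0)) = 1/(16 + 48*(30 + 0)) = 1/(16 + 48*30) = 1/(16 + 1440) = 1/1456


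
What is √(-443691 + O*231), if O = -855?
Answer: 18*I*√1979 ≈ 800.75*I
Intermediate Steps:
√(-443691 + O*231) = √(-443691 - 855*231) = √(-443691 - 197505) = √(-641196) = 18*I*√1979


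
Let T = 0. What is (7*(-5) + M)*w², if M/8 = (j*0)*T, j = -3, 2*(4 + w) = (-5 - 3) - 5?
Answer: -15435/4 ≈ -3858.8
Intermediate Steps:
w = -21/2 (w = -4 + ((-5 - 3) - 5)/2 = -4 + (-8 - 5)/2 = -4 + (½)*(-13) = -4 - 13/2 = -21/2 ≈ -10.500)
M = 0 (M = 8*(-3*0*0) = 8*(0*0) = 8*0 = 0)
(7*(-5) + M)*w² = (7*(-5) + 0)*(-21/2)² = (-35 + 0)*(441/4) = -35*441/4 = -15435/4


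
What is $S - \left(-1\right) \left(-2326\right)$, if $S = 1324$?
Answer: $-1002$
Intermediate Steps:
$S - \left(-1\right) \left(-2326\right) = 1324 - \left(-1\right) \left(-2326\right) = 1324 - 2326 = -1002$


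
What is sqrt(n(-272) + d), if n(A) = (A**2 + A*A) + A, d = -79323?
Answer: 3*sqrt(7597) ≈ 261.48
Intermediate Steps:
n(A) = A + 2*A**2 (n(A) = (A**2 + A**2) + A = 2*A**2 + A = A + 2*A**2)
sqrt(n(-272) + d) = sqrt(-272*(1 + 2*(-272)) - 79323) = sqrt(-272*(1 - 544) - 79323) = sqrt(-272*(-543) - 79323) = sqrt(147696 - 79323) = sqrt(68373) = 3*sqrt(7597)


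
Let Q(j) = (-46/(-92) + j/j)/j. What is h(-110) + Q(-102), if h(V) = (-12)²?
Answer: 9791/68 ≈ 143.99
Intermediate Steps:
h(V) = 144
Q(j) = 3/(2*j) (Q(j) = (-46*(-1/92) + 1)/j = (½ + 1)/j = 3/(2*j))
h(-110) + Q(-102) = 144 + (3/2)/(-102) = 144 + (3/2)*(-1/102) = 144 - 1/68 = 9791/68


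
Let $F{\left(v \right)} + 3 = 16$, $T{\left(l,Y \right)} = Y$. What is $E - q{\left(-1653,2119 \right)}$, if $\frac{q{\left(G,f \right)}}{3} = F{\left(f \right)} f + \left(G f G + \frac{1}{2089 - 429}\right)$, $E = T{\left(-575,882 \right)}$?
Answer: $- \frac{28834209581523}{1660} \approx -1.737 \cdot 10^{10}$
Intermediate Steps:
$E = 882$
$F{\left(v \right)} = 13$ ($F{\left(v \right)} = -3 + 16 = 13$)
$q{\left(G,f \right)} = \frac{3}{1660} + 39 f + 3 f G^{2}$ ($q{\left(G,f \right)} = 3 \left(13 f + \left(G f G + \frac{1}{2089 - 429}\right)\right) = 3 \left(13 f + \left(f G^{2} + \frac{1}{1660}\right)\right) = 3 \left(13 f + \left(\frac{1}{1660} + f G^{2}\right)\right) = 3 \left(\frac{1}{1660} + 13 f + f G^{2}\right) = \frac{3}{1660} + 39 f + 3 f G^{2}$)
$E - q{\left(-1653,2119 \right)} = 882 - \left(\frac{3}{1660} + 39 \cdot 2119 + 3 \cdot 2119 \left(-1653\right)^{2}\right) = 882 - \left(\frac{3}{1660} + 82641 + 3 \cdot 2119 \cdot 2732409\right) = 882 - \left(\frac{3}{1660} + 82641 + 17369924013\right) = 882 - \frac{28834211045643}{1660} = - \frac{28834209581523}{1660}$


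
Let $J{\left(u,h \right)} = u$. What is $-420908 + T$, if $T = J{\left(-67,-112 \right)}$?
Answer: $-420975$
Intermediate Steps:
$T = -67$
$-420908 + T = -420908 - 67 = -420975$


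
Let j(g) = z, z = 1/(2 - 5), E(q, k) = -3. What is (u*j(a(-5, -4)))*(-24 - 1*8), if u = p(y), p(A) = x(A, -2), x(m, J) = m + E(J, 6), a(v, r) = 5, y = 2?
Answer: -32/3 ≈ -10.667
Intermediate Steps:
x(m, J) = -3 + m (x(m, J) = m - 3 = -3 + m)
z = -1/3 (z = 1/(-3) = -1/3 ≈ -0.33333)
j(g) = -1/3
p(A) = -3 + A
u = -1 (u = -3 + 2 = -1)
(u*j(a(-5, -4)))*(-24 - 1*8) = (-1*(-1/3))*(-24 - 1*8) = (-24 - 8)/3 = (1/3)*(-32) = -32/3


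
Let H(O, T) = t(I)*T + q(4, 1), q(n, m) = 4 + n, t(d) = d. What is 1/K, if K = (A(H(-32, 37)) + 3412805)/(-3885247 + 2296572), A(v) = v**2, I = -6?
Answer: -1588675/3458601 ≈ -0.45934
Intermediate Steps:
H(O, T) = 8 - 6*T (H(O, T) = -6*T + (4 + 4) = -6*T + 8 = 8 - 6*T)
K = -3458601/1588675 (K = ((8 - 6*37)**2 + 3412805)/(-3885247 + 2296572) = ((8 - 222)**2 + 3412805)/(-1588675) = ((-214)**2 + 3412805)*(-1/1588675) = (45796 + 3412805)*(-1/1588675) = 3458601*(-1/1588675) = -3458601/1588675 ≈ -2.1770)
1/K = 1/(-3458601/1588675) = -1588675/3458601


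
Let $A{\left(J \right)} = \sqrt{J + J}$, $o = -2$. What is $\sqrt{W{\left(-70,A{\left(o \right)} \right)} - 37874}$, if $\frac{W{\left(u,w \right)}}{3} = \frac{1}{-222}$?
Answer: $\frac{i \sqrt{207398098}}{74} \approx 194.61 i$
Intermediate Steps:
$A{\left(J \right)} = \sqrt{2} \sqrt{J}$ ($A{\left(J \right)} = \sqrt{2 J} = \sqrt{2} \sqrt{J}$)
$W{\left(u,w \right)} = - \frac{1}{74}$ ($W{\left(u,w \right)} = \frac{3}{-222} = 3 \left(- \frac{1}{222}\right) = - \frac{1}{74}$)
$\sqrt{W{\left(-70,A{\left(o \right)} \right)} - 37874} = \sqrt{- \frac{1}{74} - 37874} = \sqrt{- \frac{2802677}{74}} = \frac{i \sqrt{207398098}}{74}$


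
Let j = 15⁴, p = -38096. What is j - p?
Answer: 88721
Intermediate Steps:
j = 50625
j - p = 50625 - 1*(-38096) = 50625 + 38096 = 88721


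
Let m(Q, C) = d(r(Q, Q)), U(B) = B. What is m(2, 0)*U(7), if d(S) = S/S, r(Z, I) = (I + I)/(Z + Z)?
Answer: 7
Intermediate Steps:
r(Z, I) = I/Z (r(Z, I) = (2*I)/((2*Z)) = (2*I)*(1/(2*Z)) = I/Z)
d(S) = 1
m(Q, C) = 1
m(2, 0)*U(7) = 1*7 = 7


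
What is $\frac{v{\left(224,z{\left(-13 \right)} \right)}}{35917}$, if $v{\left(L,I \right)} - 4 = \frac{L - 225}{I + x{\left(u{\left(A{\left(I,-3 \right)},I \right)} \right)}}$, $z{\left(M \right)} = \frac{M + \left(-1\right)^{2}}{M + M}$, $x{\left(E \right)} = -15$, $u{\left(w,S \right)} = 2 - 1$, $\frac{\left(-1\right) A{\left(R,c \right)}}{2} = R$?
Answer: $\frac{769}{6788313} \approx 0.00011328$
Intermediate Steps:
$A{\left(R,c \right)} = - 2 R$
$u{\left(w,S \right)} = 1$
$z{\left(M \right)} = \frac{1 + M}{2 M}$ ($z{\left(M \right)} = \frac{M + 1}{2 M} = \left(1 + M\right) \frac{1}{2 M} = \frac{1 + M}{2 M}$)
$v{\left(L,I \right)} = 4 + \frac{-225 + L}{-15 + I}$ ($v{\left(L,I \right)} = 4 + \frac{L - 225}{I - 15} = 4 + \frac{-225 + L}{-15 + I}$)
$\frac{v{\left(224,z{\left(-13 \right)} \right)}}{35917} = \frac{\frac{1}{-15 + \frac{1 - 13}{2 \left(-13\right)}} \left(-285 + 224 + 4 \frac{1 - 13}{2 \left(-13\right)}\right)}{35917} = \frac{-285 + 224 + 4 \cdot \frac{1}{2} \left(- \frac{1}{13}\right) \left(-12\right)}{-15 + \frac{1}{2} \left(- \frac{1}{13}\right) \left(-12\right)} \frac{1}{35917} = \frac{-285 + 224 + 4 \cdot \frac{6}{13}}{-15 + \frac{6}{13}} \cdot \frac{1}{35917} = \frac{-285 + 224 + \frac{24}{13}}{- \frac{189}{13}} \cdot \frac{1}{35917} = \left(- \frac{13}{189}\right) \left(- \frac{769}{13}\right) \frac{1}{35917} = \frac{769}{189} \cdot \frac{1}{35917} = \frac{769}{6788313}$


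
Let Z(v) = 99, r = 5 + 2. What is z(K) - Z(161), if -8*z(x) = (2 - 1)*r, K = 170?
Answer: -799/8 ≈ -99.875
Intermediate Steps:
r = 7
z(x) = -7/8 (z(x) = -(2 - 1)*7/8 = -7/8)
z(K) - Z(161) = -7/8 - 1*99 = -7/8 - 99 = -799/8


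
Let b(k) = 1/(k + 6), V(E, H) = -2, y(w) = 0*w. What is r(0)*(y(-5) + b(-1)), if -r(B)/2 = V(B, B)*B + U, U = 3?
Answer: -6/5 ≈ -1.2000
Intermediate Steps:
y(w) = 0
r(B) = -6 + 4*B (r(B) = -2*(-2*B + 3) = -2*(3 - 2*B) = -6 + 4*B)
b(k) = 1/(6 + k)
r(0)*(y(-5) + b(-1)) = (-6 + 4*0)*(0 + 1/(6 - 1)) = (-6 + 0)*(0 + 1/5) = -6*(0 + ⅕) = -6*⅕ = -6/5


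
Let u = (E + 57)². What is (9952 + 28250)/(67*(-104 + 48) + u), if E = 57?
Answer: 19101/4622 ≈ 4.1326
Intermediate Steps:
u = 12996 (u = (57 + 57)² = 114² = 12996)
(9952 + 28250)/(67*(-104 + 48) + u) = (9952 + 28250)/(67*(-104 + 48) + 12996) = 38202/(67*(-56) + 12996) = 38202/(-3752 + 12996) = 38202/9244 = 38202*(1/9244) = 19101/4622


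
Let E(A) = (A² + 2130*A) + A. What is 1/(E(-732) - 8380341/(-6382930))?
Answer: -6382930/6536545978899 ≈ -9.7650e-7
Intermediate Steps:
E(A) = A² + 2131*A
1/(E(-732) - 8380341/(-6382930)) = 1/(-732*(2131 - 732) - 8380341/(-6382930)) = 1/(-732*1399 - 8380341*(-1/6382930)) = 1/(-1024068 + 8380341/6382930) = 1/(-6536545978899/6382930) = -6382930/6536545978899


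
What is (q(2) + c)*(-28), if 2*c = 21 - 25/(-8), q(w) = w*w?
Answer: -1799/4 ≈ -449.75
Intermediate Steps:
q(w) = w²
c = 193/16 (c = (21 - 25/(-8))/2 = (21 - 25*(-1)/8)/2 = (21 - 1*(-25/8))/2 = (21 + 25/8)/2 = (½)*(193/8) = 193/16 ≈ 12.063)
(q(2) + c)*(-28) = (2² + 193/16)*(-28) = (4 + 193/16)*(-28) = (257/16)*(-28) = -1799/4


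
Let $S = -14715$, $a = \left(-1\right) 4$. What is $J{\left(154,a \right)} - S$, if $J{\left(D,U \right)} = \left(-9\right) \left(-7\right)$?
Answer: $14778$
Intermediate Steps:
$a = -4$
$J{\left(D,U \right)} = 63$
$J{\left(154,a \right)} - S = 63 - -14715 = 63 + 14715 = 14778$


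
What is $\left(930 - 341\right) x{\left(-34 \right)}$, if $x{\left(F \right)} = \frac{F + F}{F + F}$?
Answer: $589$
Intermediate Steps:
$x{\left(F \right)} = 1$ ($x{\left(F \right)} = \frac{2 F}{2 F} = 2 F \frac{1}{2 F} = 1$)
$\left(930 - 341\right) x{\left(-34 \right)} = \left(930 - 341\right) 1 = 589 \cdot 1 = 589$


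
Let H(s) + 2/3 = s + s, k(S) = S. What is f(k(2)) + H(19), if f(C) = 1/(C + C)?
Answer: 451/12 ≈ 37.583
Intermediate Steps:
H(s) = -⅔ + 2*s (H(s) = -⅔ + (s + s) = -⅔ + 2*s)
f(C) = 1/(2*C)
f(k(2)) + H(19) = (½)/2 + (-⅔ + 2*19) = (½)*(½) + (-⅔ + 38) = ¼ + 112/3 = 451/12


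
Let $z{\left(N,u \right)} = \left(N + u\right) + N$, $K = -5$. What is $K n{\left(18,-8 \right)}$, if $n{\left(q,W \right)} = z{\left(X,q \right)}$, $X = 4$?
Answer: $-130$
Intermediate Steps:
$z{\left(N,u \right)} = u + 2 N$
$n{\left(q,W \right)} = 8 + q$ ($n{\left(q,W \right)} = q + 2 \cdot 4 = q + 8 = 8 + q$)
$K n{\left(18,-8 \right)} = - 5 \left(8 + 18\right) = \left(-5\right) 26 = -130$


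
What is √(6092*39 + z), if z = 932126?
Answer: √1169714 ≈ 1081.5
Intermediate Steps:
√(6092*39 + z) = √(6092*39 + 932126) = √(237588 + 932126) = √1169714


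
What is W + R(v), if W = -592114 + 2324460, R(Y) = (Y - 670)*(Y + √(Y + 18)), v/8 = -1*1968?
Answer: 260154362 - 16414*I*√15726 ≈ 2.6015e+8 - 2.0584e+6*I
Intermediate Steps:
v = -15744 (v = 8*(-1*1968) = 8*(-1968) = -15744)
R(Y) = (-670 + Y)*(Y + √(18 + Y))
W = 1732346
W + R(v) = 1732346 + ((-15744)² - 670*(-15744) - 670*√(18 - 15744) - 15744*√(18 - 15744)) = 1732346 + (247873536 + 10548480 - 670*I*√15726 - 15744*I*√15726) = 1732346 + (258422016 - 16414*I*√15726) = 260154362 - 16414*I*√15726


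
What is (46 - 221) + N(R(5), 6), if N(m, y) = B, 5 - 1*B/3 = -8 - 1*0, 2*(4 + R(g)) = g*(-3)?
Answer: -136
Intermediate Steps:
R(g) = -4 - 3*g/2 (R(g) = -4 + (g*(-3))/2 = -4 + (-3*g)/2 = -4 - 3*g/2)
B = 39 (B = 15 - 3*(-8 - 1*0) = 15 - 3*(-8 + 0) = 15 - 3*(-8) = 15 + 24 = 39)
N(m, y) = 39
(46 - 221) + N(R(5), 6) = (46 - 221) + 39 = -175 + 39 = -136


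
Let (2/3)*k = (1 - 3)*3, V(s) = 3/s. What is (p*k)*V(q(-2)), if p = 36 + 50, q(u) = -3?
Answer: 774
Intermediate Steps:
p = 86
k = -9 (k = 3*((1 - 3)*3)/2 = 3*(-2*3)/2 = (3/2)*(-6) = -9)
(p*k)*V(q(-2)) = (86*(-9))*(3/(-3)) = -2322*(-1)/3 = -774*(-1) = 774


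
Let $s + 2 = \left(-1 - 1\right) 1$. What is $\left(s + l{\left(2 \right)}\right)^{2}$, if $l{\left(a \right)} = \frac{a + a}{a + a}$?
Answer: $9$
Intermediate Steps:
$l{\left(a \right)} = 1$ ($l{\left(a \right)} = \frac{2 a}{2 a} = 2 a \frac{1}{2 a} = 1$)
$s = -4$ ($s = -2 + \left(-1 - 1\right) 1 = -2 - 2 = -4$)
$\left(s + l{\left(2 \right)}\right)^{2} = \left(-4 + 1\right)^{2} = \left(-3\right)^{2} = 9$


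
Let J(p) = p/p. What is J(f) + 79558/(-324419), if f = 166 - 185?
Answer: 244861/324419 ≈ 0.75477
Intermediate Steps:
f = -19
J(p) = 1
J(f) + 79558/(-324419) = 1 + 79558/(-324419) = 1 + 79558*(-1/324419) = 1 - 79558/324419 = 244861/324419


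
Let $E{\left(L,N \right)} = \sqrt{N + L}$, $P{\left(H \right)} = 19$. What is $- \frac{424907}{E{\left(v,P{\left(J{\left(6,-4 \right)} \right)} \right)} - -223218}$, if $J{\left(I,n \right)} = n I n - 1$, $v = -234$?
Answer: $- \frac{94846890726}{49826275739} + \frac{424907 i \sqrt{215}}{49826275739} \approx -1.9036 + 0.00012504 i$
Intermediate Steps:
$J{\left(I,n \right)} = -1 + I n^{2}$ ($J{\left(I,n \right)} = I n n - 1 = I n^{2} - 1 = -1 + I n^{2}$)
$E{\left(L,N \right)} = \sqrt{L + N}$
$- \frac{424907}{E{\left(v,P{\left(J{\left(6,-4 \right)} \right)} \right)} - -223218} = - \frac{424907}{\sqrt{-234 + 19} - -223218} = - \frac{424907}{\sqrt{-215} + 223218} = - \frac{424907}{i \sqrt{215} + 223218} = - \frac{424907}{223218 + i \sqrt{215}}$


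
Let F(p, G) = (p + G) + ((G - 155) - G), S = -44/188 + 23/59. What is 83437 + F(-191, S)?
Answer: 230411775/2773 ≈ 83091.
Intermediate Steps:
S = 432/2773 (S = -44*1/188 + 23*(1/59) = -11/47 + 23/59 = 432/2773 ≈ 0.15579)
F(p, G) = -155 + G + p (F(p, G) = (G + p) + ((-155 + G) - G) = (G + p) - 155 = -155 + G + p)
83437 + F(-191, S) = 83437 + (-155 + 432/2773 - 191) = 83437 - 959026/2773 = 230411775/2773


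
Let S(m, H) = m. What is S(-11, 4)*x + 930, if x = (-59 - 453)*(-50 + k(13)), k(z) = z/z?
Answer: -275038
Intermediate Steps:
k(z) = 1
x = 25088 (x = (-59 - 453)*(-50 + 1) = -512*(-49) = 25088)
S(-11, 4)*x + 930 = -11*25088 + 930 = -275968 + 930 = -275038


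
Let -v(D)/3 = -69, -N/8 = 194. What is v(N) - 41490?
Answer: -41283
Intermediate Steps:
N = -1552 (N = -8*194 = -1552)
v(D) = 207 (v(D) = -3*(-69) = 207)
v(N) - 41490 = 207 - 41490 = -41283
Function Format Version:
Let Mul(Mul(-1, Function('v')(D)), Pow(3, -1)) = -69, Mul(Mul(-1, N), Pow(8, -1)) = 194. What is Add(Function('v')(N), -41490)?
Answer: -41283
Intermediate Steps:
N = -1552 (N = Mul(-8, 194) = -1552)
Function('v')(D) = 207 (Function('v')(D) = Mul(-3, -69) = 207)
Add(Function('v')(N), -41490) = Add(207, -41490) = -41283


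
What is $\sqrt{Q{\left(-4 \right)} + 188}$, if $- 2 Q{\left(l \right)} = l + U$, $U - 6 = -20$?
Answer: $\sqrt{197} \approx 14.036$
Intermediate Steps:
$U = -14$ ($U = 6 - 20 = -14$)
$Q{\left(l \right)} = 7 - \frac{l}{2}$ ($Q{\left(l \right)} = - \frac{l - 14}{2} = - \frac{-14 + l}{2} = 7 - \frac{l}{2}$)
$\sqrt{Q{\left(-4 \right)} + 188} = \sqrt{\left(7 - -2\right) + 188} = \sqrt{\left(7 + 2\right) + 188} = \sqrt{9 + 188} = \sqrt{197}$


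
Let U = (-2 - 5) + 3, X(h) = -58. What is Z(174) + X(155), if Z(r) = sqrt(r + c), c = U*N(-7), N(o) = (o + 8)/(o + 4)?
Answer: -58 + sqrt(1578)/3 ≈ -44.759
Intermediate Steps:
N(o) = (8 + o)/(4 + o)
U = -4 (U = -7 + 3 = -4)
c = 4/3 (c = -4*(8 - 7)/(4 - 7) = -4/(-3) = -(-4)/3 = -4*(-1/3) = 4/3 ≈ 1.3333)
Z(r) = sqrt(4/3 + r) (Z(r) = sqrt(r + 4/3) = sqrt(4/3 + r))
Z(174) + X(155) = sqrt(12 + 9*174)/3 - 58 = sqrt(12 + 1566)/3 - 58 = sqrt(1578)/3 - 58 = -58 + sqrt(1578)/3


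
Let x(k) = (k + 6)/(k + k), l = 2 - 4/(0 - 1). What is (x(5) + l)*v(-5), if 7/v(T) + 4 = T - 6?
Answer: -497/150 ≈ -3.3133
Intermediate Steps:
v(T) = 7/(-10 + T) (v(T) = 7/(-4 + (T - 6)) = 7/(-4 + (-6 + T)) = 7/(-10 + T))
l = 6 (l = 2 - 4/(-1) = 2 - 4*(-1) = 2 + 4 = 6)
x(k) = (6 + k)/(2*k) (x(k) = (6 + k)/((2*k)) = (6 + k)*(1/(2*k)) = (6 + k)/(2*k))
(x(5) + l)*v(-5) = ((½)*(6 + 5)/5 + 6)*(7/(-10 - 5)) = ((½)*(⅕)*11 + 6)*(7/(-15)) = (11/10 + 6)*(7*(-1/15)) = (71/10)*(-7/15) = -497/150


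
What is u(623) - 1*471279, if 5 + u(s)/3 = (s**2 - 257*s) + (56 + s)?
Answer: 214797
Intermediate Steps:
u(s) = 153 - 768*s + 3*s**2 (u(s) = -15 + 3*((s**2 - 257*s) + (56 + s)) = -15 + 3*(56 + s**2 - 256*s) = -15 + (168 - 768*s + 3*s**2) = 153 - 768*s + 3*s**2)
u(623) - 1*471279 = (153 - 768*623 + 3*623**2) - 1*471279 = (153 - 478464 + 3*388129) - 471279 = (153 - 478464 + 1164387) - 471279 = 686076 - 471279 = 214797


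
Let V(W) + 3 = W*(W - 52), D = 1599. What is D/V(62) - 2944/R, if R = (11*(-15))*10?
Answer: 2227399/509025 ≈ 4.3758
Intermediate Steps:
R = -1650 (R = -165*10 = -1650)
V(W) = -3 + W*(-52 + W) (V(W) = -3 + W*(W - 52) = -3 + W*(-52 + W))
D/V(62) - 2944/R = 1599/(-3 + 62² - 52*62) - 2944/(-1650) = 1599/(-3 + 3844 - 3224) - 2944*(-1/1650) = 1599/617 + 1472/825 = 2227399/509025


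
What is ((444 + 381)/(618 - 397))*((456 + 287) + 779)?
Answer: 1255650/221 ≈ 5681.7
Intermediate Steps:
((444 + 381)/(618 - 397))*((456 + 287) + 779) = (825/221)*(743 + 779) = (825*(1/221))*1522 = (825/221)*1522 = 1255650/221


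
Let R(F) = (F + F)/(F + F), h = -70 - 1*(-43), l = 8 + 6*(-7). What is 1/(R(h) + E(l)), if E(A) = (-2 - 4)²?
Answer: 1/37 ≈ 0.027027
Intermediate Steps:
l = -34 (l = 8 - 42 = -34)
E(A) = 36 (E(A) = (-6)² = 36)
h = -27 (h = -70 + 43 = -27)
R(F) = 1 (R(F) = (2*F)/((2*F)) = (2*F)*(1/(2*F)) = 1)
1/(R(h) + E(l)) = 1/(1 + 36) = 1/37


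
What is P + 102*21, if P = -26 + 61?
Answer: 2177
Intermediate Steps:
P = 35
P + 102*21 = 35 + 102*21 = 35 + 2142 = 2177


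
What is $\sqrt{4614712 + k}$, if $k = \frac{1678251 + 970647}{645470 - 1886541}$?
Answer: $\frac{\sqrt{7107840221242337434}}{1241071} \approx 2148.2$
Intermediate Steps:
$k = - \frac{2648898}{1241071}$ ($k = \frac{2648898}{-1241071} = 2648898 \left(- \frac{1}{1241071}\right) = - \frac{2648898}{1241071} \approx -2.1344$)
$\sqrt{4614712 + k} = \sqrt{4614712 - \frac{2648898}{1241071}} = \sqrt{\frac{5727182587654}{1241071}} = \frac{\sqrt{7107840221242337434}}{1241071}$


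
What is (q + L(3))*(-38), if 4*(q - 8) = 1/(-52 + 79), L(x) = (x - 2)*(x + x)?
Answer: -28747/54 ≈ -532.35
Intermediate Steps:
L(x) = 2*x*(-2 + x) (L(x) = (-2 + x)*(2*x) = 2*x*(-2 + x))
q = 865/108 (q = 8 + (1/(-52 + 79))/4 = 8 + (1/27)/4 = 8 + (1*(1/27))/4 = 8 + (¼)*(1/27) = 8 + 1/108 = 865/108 ≈ 8.0093)
(q + L(3))*(-38) = (865/108 + 2*3*(-2 + 3))*(-38) = (865/108 + 2*3*1)*(-38) = (865/108 + 6)*(-38) = (1513/108)*(-38) = -28747/54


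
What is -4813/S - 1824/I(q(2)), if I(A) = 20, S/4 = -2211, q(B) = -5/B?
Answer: -4008799/44220 ≈ -90.656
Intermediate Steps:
S = -8844 (S = 4*(-2211) = -8844)
-4813/S - 1824/I(q(2)) = -4813/(-8844) - 1824/20 = -4813*(-1/8844) - 1824*1/20 = 4813/8844 - 456/5 = -4008799/44220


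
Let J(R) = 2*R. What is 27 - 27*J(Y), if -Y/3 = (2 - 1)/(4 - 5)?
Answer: -135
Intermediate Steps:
Y = 3 (Y = -3*(2 - 1)/(4 - 5) = -3/(-1) = -3*(-1) = 3)
27 - 27*J(Y) = 27 - 54*3 = 27 - 27*6 = 27 - 162 = -135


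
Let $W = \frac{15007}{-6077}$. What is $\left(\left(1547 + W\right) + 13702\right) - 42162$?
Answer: $- \frac{163565308}{6077} \approx -26915.0$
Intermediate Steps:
$W = - \frac{15007}{6077}$ ($W = 15007 \left(- \frac{1}{6077}\right) = - \frac{15007}{6077} \approx -2.4695$)
$\left(\left(1547 + W\right) + 13702\right) - 42162 = \left(\left(1547 - \frac{15007}{6077}\right) + 13702\right) - 42162 = \left(\frac{9386112}{6077} + 13702\right) - 42162 = \frac{92653166}{6077} - 42162 = - \frac{163565308}{6077}$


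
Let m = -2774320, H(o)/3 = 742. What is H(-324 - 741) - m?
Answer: 2776546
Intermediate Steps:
H(o) = 2226 (H(o) = 3*742 = 2226)
H(-324 - 741) - m = 2226 - 1*(-2774320) = 2226 + 2774320 = 2776546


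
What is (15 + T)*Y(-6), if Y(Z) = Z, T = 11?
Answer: -156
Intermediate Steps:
(15 + T)*Y(-6) = (15 + 11)*(-6) = 26*(-6) = -156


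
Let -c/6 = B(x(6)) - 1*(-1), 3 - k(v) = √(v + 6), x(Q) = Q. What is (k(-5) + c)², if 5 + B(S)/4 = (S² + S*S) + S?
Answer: 3083536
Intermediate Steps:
k(v) = 3 - √(6 + v) (k(v) = 3 - √(v + 6) = 3 - √(6 + v))
B(S) = -20 + 4*S + 8*S² (B(S) = -20 + 4*((S² + S*S) + S) = -20 + 4*((S² + S²) + S) = -20 + 4*(2*S² + S) = -20 + 4*(S + 2*S²) = -20 + (4*S + 8*S²) = -20 + 4*S + 8*S²)
c = -1758 (c = -6*((-20 + 4*6 + 8*6²) - 1*(-1)) = -6*((-20 + 24 + 8*36) + 1) = -6*((-20 + 24 + 288) + 1) = -6*(292 + 1) = -6*293 = -1758)
(k(-5) + c)² = ((3 - √(6 - 5)) - 1758)² = ((3 - √1) - 1758)² = ((3 - 1*1) - 1758)² = ((3 - 1) - 1758)² = (2 - 1758)² = (-1756)² = 3083536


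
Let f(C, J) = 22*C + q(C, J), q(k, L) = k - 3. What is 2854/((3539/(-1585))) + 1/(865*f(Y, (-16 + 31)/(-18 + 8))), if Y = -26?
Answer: -2351656118889/1839802235 ≈ -1278.2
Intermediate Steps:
q(k, L) = -3 + k
f(C, J) = -3 + 23*C (f(C, J) = 22*C + (-3 + C) = -3 + 23*C)
2854/((3539/(-1585))) + 1/(865*f(Y, (-16 + 31)/(-18 + 8))) = 2854/((3539/(-1585))) + 1/(865*(-3 + 23*(-26))) = 2854/((3539*(-1/1585))) + 1/(865*(-3 - 598)) = 2854/(-3539/1585) + (1/865)/(-601) = 2854*(-1585/3539) + (1/865)*(-1/601) = -4523590/3539 - 1/519865 = -2351656118889/1839802235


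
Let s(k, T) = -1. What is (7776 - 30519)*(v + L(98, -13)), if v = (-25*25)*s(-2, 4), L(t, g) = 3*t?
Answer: -20900817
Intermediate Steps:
v = 625 (v = -25*25*(-1) = -625*(-1) = 625)
(7776 - 30519)*(v + L(98, -13)) = (7776 - 30519)*(625 + 3*98) = -22743*(625 + 294) = -22743*919 = -20900817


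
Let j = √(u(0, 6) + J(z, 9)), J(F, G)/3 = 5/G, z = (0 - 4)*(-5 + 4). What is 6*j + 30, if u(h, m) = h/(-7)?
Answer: 30 + 2*√15 ≈ 37.746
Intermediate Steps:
u(h, m) = -h/7 (u(h, m) = h*(-⅐) = -h/7)
z = 4 (z = -4*(-1) = 4)
J(F, G) = 15/G (J(F, G) = 3*(5/G) = 15/G)
j = √15/3 (j = √(-⅐*0 + 15/9) = √(0 + 15*(⅑)) = √(0 + 5/3) = √(5/3) = √15/3 ≈ 1.2910)
6*j + 30 = 6*(√15/3) + 30 = 2*√15 + 30 = 30 + 2*√15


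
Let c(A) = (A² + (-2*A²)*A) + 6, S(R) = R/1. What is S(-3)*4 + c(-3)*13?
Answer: 885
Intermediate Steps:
S(R) = R (S(R) = R*1 = R)
c(A) = 6 + A² - 2*A³ (c(A) = (A² - 2*A³) + 6 = 6 + A² - 2*A³)
S(-3)*4 + c(-3)*13 = -3*4 + (6 + (-3)² - 2*(-3)³)*13 = -12 + (6 + 9 - 2*(-27))*13 = -12 + (6 + 9 + 54)*13 = -12 + 69*13 = -12 + 897 = 885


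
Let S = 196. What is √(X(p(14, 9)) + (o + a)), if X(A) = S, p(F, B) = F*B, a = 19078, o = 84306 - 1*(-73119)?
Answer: √176699 ≈ 420.36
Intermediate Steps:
o = 157425 (o = 84306 + 73119 = 157425)
p(F, B) = B*F
X(A) = 196
√(X(p(14, 9)) + (o + a)) = √(196 + (157425 + 19078)) = √(196 + 176503) = √176699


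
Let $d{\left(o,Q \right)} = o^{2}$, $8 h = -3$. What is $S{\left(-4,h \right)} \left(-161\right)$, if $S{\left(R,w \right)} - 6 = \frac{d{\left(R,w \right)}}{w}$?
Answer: $\frac{17710}{3} \approx 5903.3$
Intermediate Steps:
$h = - \frac{3}{8}$ ($h = \frac{1}{8} \left(-3\right) = - \frac{3}{8} \approx -0.375$)
$S{\left(R,w \right)} = 6 + \frac{R^{2}}{w}$
$S{\left(-4,h \right)} \left(-161\right) = \left(6 + \frac{\left(-4\right)^{2}}{- \frac{3}{8}}\right) \left(-161\right) = \left(6 + 16 \left(- \frac{8}{3}\right)\right) \left(-161\right) = \left(6 - \frac{128}{3}\right) \left(-161\right) = \left(- \frac{110}{3}\right) \left(-161\right) = \frac{17710}{3}$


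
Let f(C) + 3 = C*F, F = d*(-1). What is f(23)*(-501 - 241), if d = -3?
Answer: -48972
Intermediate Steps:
F = 3 (F = -3*(-1) = 3)
f(C) = -3 + 3*C (f(C) = -3 + C*3 = -3 + 3*C)
f(23)*(-501 - 241) = (-3 + 3*23)*(-501 - 241) = (-3 + 69)*(-742) = 66*(-742) = -48972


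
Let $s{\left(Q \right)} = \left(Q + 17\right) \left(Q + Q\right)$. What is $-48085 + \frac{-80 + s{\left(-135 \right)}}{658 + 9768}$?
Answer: $- \frac{250651215}{5213} \approx -48082.0$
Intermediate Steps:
$s{\left(Q \right)} = 2 Q \left(17 + Q\right)$ ($s{\left(Q \right)} = \left(17 + Q\right) 2 Q = 2 Q \left(17 + Q\right)$)
$-48085 + \frac{-80 + s{\left(-135 \right)}}{658 + 9768} = -48085 + \frac{-80 + 2 \left(-135\right) \left(17 - 135\right)}{658 + 9768} = -48085 + \frac{-80 + 2 \left(-135\right) \left(-118\right)}{10426} = -48085 + \left(-80 + 31860\right) \frac{1}{10426} = -48085 + 31780 \cdot \frac{1}{10426} = -48085 + \frac{15890}{5213} = - \frac{250651215}{5213}$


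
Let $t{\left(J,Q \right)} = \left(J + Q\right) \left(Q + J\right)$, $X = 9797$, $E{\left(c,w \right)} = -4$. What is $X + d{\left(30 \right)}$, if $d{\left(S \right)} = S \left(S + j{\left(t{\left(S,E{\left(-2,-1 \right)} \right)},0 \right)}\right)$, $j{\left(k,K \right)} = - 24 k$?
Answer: $-476023$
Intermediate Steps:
$t{\left(J,Q \right)} = \left(J + Q\right)^{2}$ ($t{\left(J,Q \right)} = \left(J + Q\right) \left(J + Q\right) = \left(J + Q\right)^{2}$)
$d{\left(S \right)} = S \left(S - 24 \left(-4 + S\right)^{2}\right)$ ($d{\left(S \right)} = S \left(S - 24 \left(S - 4\right)^{2}\right) = S \left(S - 24 \left(-4 + S\right)^{2}\right)$)
$X + d{\left(30 \right)} = 9797 + 30 \left(30 - 24 \left(-4 + 30\right)^{2}\right) = 9797 + 30 \left(30 - 24 \cdot 26^{2}\right) = 9797 + 30 \left(30 - 16224\right) = 9797 + 30 \left(-16194\right) = 9797 - 485820 = -476023$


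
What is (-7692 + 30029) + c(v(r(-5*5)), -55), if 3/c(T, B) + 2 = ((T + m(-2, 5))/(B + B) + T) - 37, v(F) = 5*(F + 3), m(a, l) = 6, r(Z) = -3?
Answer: 15993237/716 ≈ 22337.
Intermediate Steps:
v(F) = 15 + 5*F (v(F) = 5*(3 + F) = 15 + 5*F)
c(T, B) = 3/(-39 + T + (6 + T)/(2*B)) (c(T, B) = 3/(-2 + (((T + 6)/(B + B) + T) - 37)) = 3/(-2 + (((6 + T)/((2*B)) + T) - 37)) = 3/(-2 + (((6 + T)*(1/(2*B)) + T) - 37)) = 3/(-2 + (((6 + T)/(2*B) + T) - 37)) = 3/(-2 + ((T + (6 + T)/(2*B)) - 37)) = 3/(-2 + (-37 + T + (6 + T)/(2*B))) = 3/(-39 + T + (6 + T)/(2*B)))
(-7692 + 30029) + c(v(r(-5*5)), -55) = (-7692 + 30029) + 6*(-55)/(6 + (15 + 5*(-3)) - 78*(-55) + 2*(-55)*(15 + 5*(-3))) = 22337 + 6*(-55)/(6 + (15 - 15) + 4290 + 2*(-55)*(15 - 15)) = 22337 + 6*(-55)/(6 + 0 + 4290 + 2*(-55)*0) = 22337 + 6*(-55)/(6 + 0 + 4290 + 0) = 22337 + 6*(-55)/4296 = 22337 + 6*(-55)*(1/4296) = 22337 - 55/716 = 15993237/716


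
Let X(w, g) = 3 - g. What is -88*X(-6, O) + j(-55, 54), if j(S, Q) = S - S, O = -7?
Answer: -880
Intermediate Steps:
j(S, Q) = 0
-88*X(-6, O) + j(-55, 54) = -88*(3 - 1*(-7)) + 0 = -88*(3 + 7) + 0 = -88*10 + 0 = -880 + 0 = -880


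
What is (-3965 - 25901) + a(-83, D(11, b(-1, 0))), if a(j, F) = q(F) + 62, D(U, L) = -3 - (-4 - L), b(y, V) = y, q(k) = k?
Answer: -29804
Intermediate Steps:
D(U, L) = 1 + L (D(U, L) = -3 + (4 + L) = 1 + L)
a(j, F) = 62 + F (a(j, F) = F + 62 = 62 + F)
(-3965 - 25901) + a(-83, D(11, b(-1, 0))) = (-3965 - 25901) + (62 + (1 - 1)) = -29866 + (62 + 0) = -29866 + 62 = -29804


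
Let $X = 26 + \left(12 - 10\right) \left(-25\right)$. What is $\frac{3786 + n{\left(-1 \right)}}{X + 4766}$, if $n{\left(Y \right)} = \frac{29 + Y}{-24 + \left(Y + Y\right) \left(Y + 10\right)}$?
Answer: $\frac{5678}{7113} \approx 0.79826$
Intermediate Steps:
$n{\left(Y \right)} = \frac{29 + Y}{-24 + 2 Y \left(10 + Y\right)}$
$X = -24$ ($X = 26 + 2 \left(-25\right) = 26 - 50 = -24$)
$\frac{3786 + n{\left(-1 \right)}}{X + 4766} = \frac{3786 + \frac{29 - 1}{2 \left(-12 + \left(-1\right)^{2} + 10 \left(-1\right)\right)}}{-24 + 4766} = \frac{3786 + \frac{1}{2} \frac{1}{-12 + 1 - 10} \cdot 28}{4742} = \left(3786 + \frac{1}{2} \frac{1}{-21} \cdot 28\right) \frac{1}{4742} = \left(3786 + \frac{1}{2} \left(- \frac{1}{21}\right) 28\right) \frac{1}{4742} = \left(3786 - \frac{2}{3}\right) \frac{1}{4742} = \frac{11356}{3} \cdot \frac{1}{4742} = \frac{5678}{7113}$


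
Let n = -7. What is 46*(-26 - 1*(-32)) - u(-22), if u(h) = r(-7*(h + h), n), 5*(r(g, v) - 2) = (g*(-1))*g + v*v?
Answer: 19237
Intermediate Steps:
r(g, v) = 2 - g²/5 + v²/5 (r(g, v) = 2 + ((g*(-1))*g + v*v)/5 = 2 + ((-g)*g + v²)/5 = 2 + (-g² + v²)/5 = 2 + (v² - g²)/5 = 2 + (-g²/5 + v²/5) = 2 - g²/5 + v²/5)
u(h) = 59/5 - 196*h²/5 (u(h) = 2 - 49*(h + h)²/5 + (⅕)*(-7)² = 2 - 196*h²/5 + (⅕)*49 = 2 - 196*h²/5 + 49/5 = 59/5 - 196*h²/5)
46*(-26 - 1*(-32)) - u(-22) = 46*(-26 - 1*(-32)) - (59/5 - 196/5*(-22)²) = 46*(-26 + 32) - (59/5 - 196/5*484) = 46*6 - (59/5 - 94864/5) = 276 - 1*(-18961) = 276 + 18961 = 19237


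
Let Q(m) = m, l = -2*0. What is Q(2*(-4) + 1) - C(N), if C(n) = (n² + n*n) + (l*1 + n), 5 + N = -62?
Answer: -8918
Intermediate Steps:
l = 0
N = -67 (N = -5 - 62 = -67)
C(n) = n + 2*n² (C(n) = (n² + n*n) + (0*1 + n) = (n² + n²) + (0 + n) = 2*n² + n = n + 2*n²)
Q(2*(-4) + 1) - C(N) = (2*(-4) + 1) - (-67)*(1 + 2*(-67)) = (-8 + 1) - (-67)*(1 - 134) = -7 - (-67)*(-133) = -7 - 1*8911 = -7 - 8911 = -8918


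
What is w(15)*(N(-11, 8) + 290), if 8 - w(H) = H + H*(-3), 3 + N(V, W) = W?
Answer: 11210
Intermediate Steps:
N(V, W) = -3 + W
w(H) = 8 + 2*H (w(H) = 8 - (H + H*(-3)) = 8 - (H - 3*H) = 8 - (-2)*H = 8 + 2*H)
w(15)*(N(-11, 8) + 290) = (8 + 2*15)*((-3 + 8) + 290) = (8 + 30)*(5 + 290) = 38*295 = 11210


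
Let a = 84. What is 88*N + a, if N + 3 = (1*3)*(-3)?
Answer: -972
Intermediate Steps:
N = -12 (N = -3 + (1*3)*(-3) = -3 + 3*(-3) = -3 - 9 = -12)
88*N + a = 88*(-12) + 84 = -1056 + 84 = -972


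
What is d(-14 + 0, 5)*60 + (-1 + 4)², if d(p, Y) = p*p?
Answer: 11769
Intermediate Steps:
d(p, Y) = p²
d(-14 + 0, 5)*60 + (-1 + 4)² = (-14 + 0)²*60 + (-1 + 4)² = (-14)²*60 + 3² = 196*60 + 9 = 11760 + 9 = 11769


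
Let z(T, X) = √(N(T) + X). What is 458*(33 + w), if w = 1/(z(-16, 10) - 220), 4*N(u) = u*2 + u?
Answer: 365723534/24201 - 229*I*√2/24201 ≈ 15112.0 - 0.013382*I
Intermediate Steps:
N(u) = 3*u/4 (N(u) = (u*2 + u)/4 = (2*u + u)/4 = (3*u)/4 = 3*u/4)
z(T, X) = √(X + 3*T/4) (z(T, X) = √(3*T/4 + X) = √(X + 3*T/4))
w = 1/(-220 + I*√2) (w = 1/(√(3*(-16) + 4*10)/2 - 220) = 1/(√(-48 + 40)/2 - 220) = 1/(√(-8)/2 - 220) = 1/((2*I*√2)/2 - 220) = 1/(I*√2 - 220) = 1/(-220 + I*√2) ≈ -0.0045453 - 2.922e-5*I)
458*(33 + w) = 458*(33 + (-110/24201 - I*√2/48402)) = 458*(798523/24201 - I*√2/48402) = 365723534/24201 - 229*I*√2/24201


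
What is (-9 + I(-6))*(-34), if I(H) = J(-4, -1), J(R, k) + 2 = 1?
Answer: 340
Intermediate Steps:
J(R, k) = -1 (J(R, k) = -2 + 1 = -1)
I(H) = -1
(-9 + I(-6))*(-34) = (-9 - 1)*(-34) = -10*(-34) = 340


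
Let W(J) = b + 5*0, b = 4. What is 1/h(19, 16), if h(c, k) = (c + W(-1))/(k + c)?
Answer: 35/23 ≈ 1.5217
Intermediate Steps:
W(J) = 4 (W(J) = 4 + 5*0 = 4 + 0 = 4)
h(c, k) = (4 + c)/(c + k) (h(c, k) = (c + 4)/(k + c) = (4 + c)/(c + k))
1/h(19, 16) = 1/((4 + 19)/(19 + 16)) = 1/(23/35) = 1*(35/23) = 35/23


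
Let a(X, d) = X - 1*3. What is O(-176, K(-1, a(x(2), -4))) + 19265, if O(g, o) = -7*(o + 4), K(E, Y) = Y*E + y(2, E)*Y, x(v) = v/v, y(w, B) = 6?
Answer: 19307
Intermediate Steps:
x(v) = 1
a(X, d) = -3 + X (a(X, d) = X - 3 = -3 + X)
K(E, Y) = 6*Y + E*Y (K(E, Y) = Y*E + 6*Y = E*Y + 6*Y = 6*Y + E*Y)
O(g, o) = -28 - 7*o (O(g, o) = -7*(4 + o) = -28 - 7*o)
O(-176, K(-1, a(x(2), -4))) + 19265 = (-28 - 7*(-3 + 1)*(6 - 1)) + 19265 = (-28 - (-14)*5) + 19265 = (-28 - 7*(-10)) + 19265 = (-28 + 70) + 19265 = 42 + 19265 = 19307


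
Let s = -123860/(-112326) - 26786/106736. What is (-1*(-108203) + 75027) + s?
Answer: 549199111567501/2997306984 ≈ 1.8323e+5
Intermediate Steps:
s = 2552889181/2997306984 (s = -123860*(-1/112326) - 26786*1/106736 = 61930/56163 - 13393/53368 = 2552889181/2997306984 ≈ 0.85173)
(-1*(-108203) + 75027) + s = (-1*(-108203) + 75027) + 2552889181/2997306984 = (108203 + 75027) + 2552889181/2997306984 = 183230 + 2552889181/2997306984 = 549199111567501/2997306984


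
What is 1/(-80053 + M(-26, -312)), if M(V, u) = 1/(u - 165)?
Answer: -477/38185282 ≈ -1.2492e-5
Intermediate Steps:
M(V, u) = 1/(-165 + u)
1/(-80053 + M(-26, -312)) = 1/(-80053 + 1/(-165 - 312)) = 1/(-80053 + 1/(-477)) = 1/(-80053 - 1/477) = 1/(-38185282/477) = -477/38185282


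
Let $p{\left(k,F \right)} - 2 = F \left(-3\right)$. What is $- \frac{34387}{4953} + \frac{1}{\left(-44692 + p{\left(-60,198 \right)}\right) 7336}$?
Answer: $- \frac{11423479146041}{1645403559072} \approx -6.9427$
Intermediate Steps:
$p{\left(k,F \right)} = 2 - 3 F$ ($p{\left(k,F \right)} = 2 + F \left(-3\right) = 2 - 3 F$)
$- \frac{34387}{4953} + \frac{1}{\left(-44692 + p{\left(-60,198 \right)}\right) 7336} = - \frac{34387}{4953} + \frac{1}{\left(-44692 + \left(2 - 594\right)\right) 7336} = \left(-34387\right) \frac{1}{4953} + \frac{1}{-44692 + \left(2 - 594\right)} \frac{1}{7336} = - \frac{34387}{4953} + \frac{1}{-44692 - 592} \cdot \frac{1}{7336} = - \frac{34387}{4953} + \frac{1}{-45284} \cdot \frac{1}{7336} = - \frac{34387}{4953} - \frac{1}{332203424} = - \frac{11423479146041}{1645403559072}$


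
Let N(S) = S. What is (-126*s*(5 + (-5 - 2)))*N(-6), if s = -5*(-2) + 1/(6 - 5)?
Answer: -16632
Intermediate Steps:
s = 11 (s = 10 + 1/1 = 10 + 1 = 11)
(-126*s*(5 + (-5 - 2)))*N(-6) = -1386*(5 + (-5 - 2))*(-6) = -1386*(5 - 7)*(-6) = -1386*(-2)*(-6) = -126*(-22)*(-6) = 2772*(-6) = -16632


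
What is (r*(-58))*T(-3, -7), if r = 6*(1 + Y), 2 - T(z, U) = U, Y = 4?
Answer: -15660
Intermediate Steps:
T(z, U) = 2 - U
r = 30 (r = 6*(1 + 4) = 6*5 = 30)
(r*(-58))*T(-3, -7) = (30*(-58))*(2 - 1*(-7)) = -1740*(2 + 7) = -1740*9 = -15660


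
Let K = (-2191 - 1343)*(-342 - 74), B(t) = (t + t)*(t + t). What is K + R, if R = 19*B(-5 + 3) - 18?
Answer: 1470430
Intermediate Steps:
B(t) = 4*t**2 (B(t) = (2*t)*(2*t) = 4*t**2)
R = 286 (R = 19*(4*(-5 + 3)**2) - 18 = 19*(4*(-2)**2) - 18 = 19*(4*4) - 18 = 19*16 - 18 = 304 - 18 = 286)
K = 1470144 (K = -3534*(-416) = 1470144)
K + R = 1470144 + 286 = 1470430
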